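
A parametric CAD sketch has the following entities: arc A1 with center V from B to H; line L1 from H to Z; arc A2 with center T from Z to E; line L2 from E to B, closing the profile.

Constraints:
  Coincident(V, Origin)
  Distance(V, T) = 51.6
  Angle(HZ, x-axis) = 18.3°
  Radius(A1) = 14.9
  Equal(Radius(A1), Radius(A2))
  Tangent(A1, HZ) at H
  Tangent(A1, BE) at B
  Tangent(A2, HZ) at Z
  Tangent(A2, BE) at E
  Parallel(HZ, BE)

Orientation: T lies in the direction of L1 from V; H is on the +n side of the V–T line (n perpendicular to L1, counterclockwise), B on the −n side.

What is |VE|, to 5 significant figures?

53.708

Tangency of A1 to both parallel lines with radius 14.9 puts H and B at V ± 14.9·n: H = (-4.6785, 14.146), B = (4.6785, -14.146). Equal radii place Z and E the same way about T: Z = T + 14.9·n = (44.312, 30.348), E = T − 14.9·n = (53.669, 2.0556). Then |VE| = |E − V| = 53.708.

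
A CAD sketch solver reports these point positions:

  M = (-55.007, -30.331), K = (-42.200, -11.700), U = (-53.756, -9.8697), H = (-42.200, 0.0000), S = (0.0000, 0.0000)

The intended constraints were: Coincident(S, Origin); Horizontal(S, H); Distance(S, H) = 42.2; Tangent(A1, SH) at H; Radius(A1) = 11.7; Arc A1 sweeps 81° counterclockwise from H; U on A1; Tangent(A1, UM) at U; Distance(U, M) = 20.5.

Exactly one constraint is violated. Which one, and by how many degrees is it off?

Tangent(A1, UM) at U — off by 5.50°.

S = (0.00, 0.00) ✓; S.y = 0.00, H.y = 0.00 ✓; |SH| = 42.20 ✓; ∠(KH, HS) = 90.00° ✓; |KH| = 11.70 ✓; bearing(K→U) − bearing(K→H) = 81.00° ✓; |KU| = 11.70 ✓; ∠(KU, UM) = 84.50° ✗; |UM| = 20.50 ✓.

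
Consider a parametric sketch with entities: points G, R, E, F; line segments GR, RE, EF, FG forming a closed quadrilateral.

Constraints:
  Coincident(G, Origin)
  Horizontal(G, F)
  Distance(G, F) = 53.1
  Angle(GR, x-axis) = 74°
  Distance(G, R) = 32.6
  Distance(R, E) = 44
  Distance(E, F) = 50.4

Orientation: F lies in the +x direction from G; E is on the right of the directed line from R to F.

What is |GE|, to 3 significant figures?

13.1

G is at the origin; G and F share the same y with |GF| = 53.1 and F in +x, so F = (53.1, 0). GR runs at 74.0° with |GR| = 32.6, so R = (8.99, 31.3). E is determined by |RE| = 44.0 and |EF| = 50.4 together: it lies at the intersection of circle(R, 44.0) and circle(F, 50.4). With |RF| = 54.1, the foot of the radical line on RF is 21.5 from R and the perpendicular offset is √(44.0² − 21.5²) = 38.4. Taking the right-of-RF solution: E = (4.25, -12.4).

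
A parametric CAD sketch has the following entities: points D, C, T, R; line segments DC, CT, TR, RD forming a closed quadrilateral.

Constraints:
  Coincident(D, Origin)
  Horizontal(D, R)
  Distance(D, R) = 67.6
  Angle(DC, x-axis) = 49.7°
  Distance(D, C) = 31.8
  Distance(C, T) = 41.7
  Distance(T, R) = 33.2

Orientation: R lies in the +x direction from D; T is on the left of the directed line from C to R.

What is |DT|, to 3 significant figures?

69.5

D is at the origin; D and R share the same y with |DR| = 67.6 and R in +x, so R = (67.6, 0). DC runs at 49.7° with |DC| = 31.8, so C = (20.6, 24.3). T is determined by |CT| = 41.7 and |TR| = 33.2 together: it lies at the intersection of circle(C, 41.7) and circle(R, 33.2). With |CR| = 52.9, the foot of the radical line on CR is 32.5 from C and the perpendicular offset is √(41.7² − 32.5²) = 26.2. Taking the left-of-CR solution: T = (61.4, 32.6).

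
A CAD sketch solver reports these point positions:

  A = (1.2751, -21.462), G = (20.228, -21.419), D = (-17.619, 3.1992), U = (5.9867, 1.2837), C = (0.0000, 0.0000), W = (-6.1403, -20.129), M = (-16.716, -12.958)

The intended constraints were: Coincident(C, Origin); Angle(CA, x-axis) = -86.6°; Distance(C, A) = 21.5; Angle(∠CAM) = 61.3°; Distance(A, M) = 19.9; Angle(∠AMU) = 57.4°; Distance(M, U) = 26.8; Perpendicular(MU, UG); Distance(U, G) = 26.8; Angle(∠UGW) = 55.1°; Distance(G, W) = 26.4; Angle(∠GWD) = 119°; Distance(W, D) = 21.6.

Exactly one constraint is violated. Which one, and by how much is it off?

Distance(W, D) = 21.6 — off by 4.40.

C = (0.00, 0.00) ✓; CA at -86.60° ✓; |CA| = 21.50 ✓; ∠CAM = 61.30° ✓; |AM| = 19.90 ✓; ∠AMU = 57.40° ✓; |MU| = 26.80 ✓; ∠(MU, UG) = 90.00° ✓; |UG| = 26.80 ✓; ∠UGW = 55.10° ✓; |GW| = 26.40 ✓; ∠GWD = 119.0° ✓; |WD| = 26.00 ✗.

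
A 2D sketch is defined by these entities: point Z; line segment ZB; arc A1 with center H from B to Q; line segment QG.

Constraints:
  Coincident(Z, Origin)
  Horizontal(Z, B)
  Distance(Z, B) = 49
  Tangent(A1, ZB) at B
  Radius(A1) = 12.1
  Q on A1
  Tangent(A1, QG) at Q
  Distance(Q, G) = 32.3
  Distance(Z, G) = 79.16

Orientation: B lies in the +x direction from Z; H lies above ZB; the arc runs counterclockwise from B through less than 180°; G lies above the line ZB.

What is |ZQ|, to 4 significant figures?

61.57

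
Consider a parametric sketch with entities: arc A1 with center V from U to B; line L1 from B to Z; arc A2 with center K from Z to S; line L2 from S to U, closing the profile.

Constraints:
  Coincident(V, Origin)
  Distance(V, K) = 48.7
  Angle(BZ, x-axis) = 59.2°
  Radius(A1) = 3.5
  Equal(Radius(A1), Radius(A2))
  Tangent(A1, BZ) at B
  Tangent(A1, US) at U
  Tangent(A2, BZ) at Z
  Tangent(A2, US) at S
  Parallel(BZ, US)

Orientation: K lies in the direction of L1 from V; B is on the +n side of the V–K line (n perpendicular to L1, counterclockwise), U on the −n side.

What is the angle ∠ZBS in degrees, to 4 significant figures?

8.180°

Tangency of A1 to both parallel lines with radius 3.5 puts B and U at V ± 3.5·n: B = (-3.006, 1.792), U = (3.006, -1.792). Equal radii place Z and S the same way about K: Z = K + 3.5·n = (21.93, 43.62), S = K − 3.5·n = (27.94, 40.04). Then cos ∠ZBS = BZ·BS / (|BZ||BS|), giving 8.180°.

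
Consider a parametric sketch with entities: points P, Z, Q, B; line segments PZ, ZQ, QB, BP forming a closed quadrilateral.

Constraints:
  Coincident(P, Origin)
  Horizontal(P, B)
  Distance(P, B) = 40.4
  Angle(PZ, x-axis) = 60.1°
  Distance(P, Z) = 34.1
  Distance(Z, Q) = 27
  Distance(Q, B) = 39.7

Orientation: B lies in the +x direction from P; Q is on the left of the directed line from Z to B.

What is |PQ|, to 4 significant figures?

57.80

P is at the origin; P and B share the same y with |PB| = 40.4 and B in +x, so B = (40.4, 0). PZ runs at 60.1° with |PZ| = 34.1, so Z = (17.00, 29.56). Q is determined by |ZQ| = 27.0 and |QB| = 39.7 together: it lies at the intersection of circle(Z, 27.0) and circle(B, 39.7). With |ZB| = 37.70, the foot of the radical line on ZB is 7.618 from Z and the perpendicular offset is √(27.0² − 7.618²) = 25.90. Taking the left-of-ZB solution: Q = (42.04, 39.67).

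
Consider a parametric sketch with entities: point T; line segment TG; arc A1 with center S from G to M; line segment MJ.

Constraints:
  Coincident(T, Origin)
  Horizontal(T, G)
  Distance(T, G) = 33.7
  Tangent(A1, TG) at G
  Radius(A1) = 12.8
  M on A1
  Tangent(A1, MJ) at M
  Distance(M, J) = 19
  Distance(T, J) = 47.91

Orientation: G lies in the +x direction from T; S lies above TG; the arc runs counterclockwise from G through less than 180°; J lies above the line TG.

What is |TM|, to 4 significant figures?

48.41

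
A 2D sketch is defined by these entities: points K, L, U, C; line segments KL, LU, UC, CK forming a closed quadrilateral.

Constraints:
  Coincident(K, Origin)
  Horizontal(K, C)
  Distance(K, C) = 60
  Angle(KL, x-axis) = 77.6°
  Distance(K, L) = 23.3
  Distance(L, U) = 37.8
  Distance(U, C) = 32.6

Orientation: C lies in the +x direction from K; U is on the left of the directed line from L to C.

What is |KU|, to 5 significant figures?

50.628

Checks: |LU| = 37.80 ✓; |UC| = 32.60 ✓.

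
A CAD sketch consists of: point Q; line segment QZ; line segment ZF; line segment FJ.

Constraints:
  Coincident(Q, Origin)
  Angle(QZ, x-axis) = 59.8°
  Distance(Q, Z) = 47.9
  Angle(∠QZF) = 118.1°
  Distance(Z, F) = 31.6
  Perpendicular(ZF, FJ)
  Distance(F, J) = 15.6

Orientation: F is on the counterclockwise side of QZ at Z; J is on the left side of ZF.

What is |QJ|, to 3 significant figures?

60.4

∠QZF = 118.1°, so ZF runs at 59.8° + (180° − 118.1°) = 122° from the x-axis; with |ZF| = 31.6, F = Z + 31.6·(cos 122°, sin 122°) = (7.49, 68.3). ZF is perpendicular to FJ; with |FJ| = 15.6 on the left of ZF, J = F + 15.6·(-0.851, -0.525) = (-5.78, 60.1). Then |QJ| = |J − Q| = 60.4.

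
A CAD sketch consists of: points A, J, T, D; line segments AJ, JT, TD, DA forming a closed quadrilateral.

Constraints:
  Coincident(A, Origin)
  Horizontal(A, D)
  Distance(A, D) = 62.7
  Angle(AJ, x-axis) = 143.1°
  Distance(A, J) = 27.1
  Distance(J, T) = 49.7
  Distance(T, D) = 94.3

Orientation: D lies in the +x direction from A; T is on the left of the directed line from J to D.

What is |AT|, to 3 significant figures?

64.1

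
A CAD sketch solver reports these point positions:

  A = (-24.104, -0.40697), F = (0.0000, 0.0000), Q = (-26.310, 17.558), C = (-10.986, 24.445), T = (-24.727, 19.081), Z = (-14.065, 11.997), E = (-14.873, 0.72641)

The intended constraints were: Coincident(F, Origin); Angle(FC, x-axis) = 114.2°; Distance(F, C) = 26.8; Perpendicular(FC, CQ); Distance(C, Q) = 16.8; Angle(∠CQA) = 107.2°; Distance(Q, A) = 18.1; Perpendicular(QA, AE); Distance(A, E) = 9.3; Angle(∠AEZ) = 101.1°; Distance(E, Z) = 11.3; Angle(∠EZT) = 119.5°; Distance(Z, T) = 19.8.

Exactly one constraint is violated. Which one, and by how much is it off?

Distance(Z, T) = 19.8 — off by 7.00.

F = (0.00, 0.00) ✓; FC at 114.2° ✓; |FC| = 26.80 ✓; ∠(FC, CQ) = 90.00° ✓; |CQ| = 16.80 ✓; ∠CQA = 107.2° ✓; |QA| = 18.10 ✓; ∠(QA, AE) = 90.00° ✓; |AE| = 9.300 ✓; ∠AEZ = 101.1° ✓; |EZ| = 11.30 ✓; ∠EZT = 119.5° ✓; |ZT| = 12.80 ✗.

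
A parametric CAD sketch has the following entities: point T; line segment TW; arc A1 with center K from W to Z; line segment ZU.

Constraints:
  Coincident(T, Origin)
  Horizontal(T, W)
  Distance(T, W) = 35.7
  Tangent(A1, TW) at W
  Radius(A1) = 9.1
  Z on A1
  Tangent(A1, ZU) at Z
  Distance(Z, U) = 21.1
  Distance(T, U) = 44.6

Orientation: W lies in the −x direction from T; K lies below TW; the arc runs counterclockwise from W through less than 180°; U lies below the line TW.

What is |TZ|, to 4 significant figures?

45.51

T is at the origin; TW is horizontal with |TW| = 35.7 and W on the −x side, so W = (-35.70, 0.000). The tangent condition forces KW to be normal to TW, so K = W + (0, -9.1) = (-35.70, -9.100). Since KZ ⟂ ZU (tangency), |KU| = √(9.1² + 21.1²) = 22.98 regardless of where Z sits on A1. So U lies on both circle(T, 44.6) and circle(K, 22.98); the below-TW intersection is U = (-31.40, -31.67). Z is the foot of the tangent from U: Z = (-43.23, -14.20).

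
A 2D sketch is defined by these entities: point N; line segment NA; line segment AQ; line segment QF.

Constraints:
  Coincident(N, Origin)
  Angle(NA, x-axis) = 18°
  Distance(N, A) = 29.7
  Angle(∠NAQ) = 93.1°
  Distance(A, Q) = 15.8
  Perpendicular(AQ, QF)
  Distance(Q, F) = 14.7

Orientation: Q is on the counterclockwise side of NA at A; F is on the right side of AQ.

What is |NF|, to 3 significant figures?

47.6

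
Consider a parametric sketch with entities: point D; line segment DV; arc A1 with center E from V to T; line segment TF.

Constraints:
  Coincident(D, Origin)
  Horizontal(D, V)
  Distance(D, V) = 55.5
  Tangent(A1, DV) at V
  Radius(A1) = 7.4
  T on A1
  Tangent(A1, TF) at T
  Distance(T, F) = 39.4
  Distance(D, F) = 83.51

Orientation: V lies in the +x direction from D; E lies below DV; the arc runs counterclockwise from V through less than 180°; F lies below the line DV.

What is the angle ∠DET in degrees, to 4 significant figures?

40.45°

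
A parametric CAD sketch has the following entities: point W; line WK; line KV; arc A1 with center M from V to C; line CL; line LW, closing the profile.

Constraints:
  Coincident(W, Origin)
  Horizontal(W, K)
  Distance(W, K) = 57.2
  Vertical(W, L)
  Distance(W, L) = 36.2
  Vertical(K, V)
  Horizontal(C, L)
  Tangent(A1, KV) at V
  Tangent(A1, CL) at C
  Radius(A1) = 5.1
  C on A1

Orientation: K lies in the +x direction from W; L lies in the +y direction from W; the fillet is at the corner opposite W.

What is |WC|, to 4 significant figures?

63.44

W is at the origin; W and K share the same y with |WK| = 57.2 and K on the +x side, so K = (57.20, 0.000). WL is vertical with |WL| = 36.2 and L on the +y side, so L = (0.000, 36.20). The virtual corner opposite W is at (57.20, 36.20). The tangent condition forces MV to be normal to KV and since A1 is tangent to CL there, MC ⟂ CL, with radius 5.1, so the center M sits 5.1 in from both sides at M = (52.10, 31.10). That places the tangent points at V = (57.20, 31.10) on KV and C = (52.10, 36.20) on CL. Then |WC| = |C − W| = 63.44.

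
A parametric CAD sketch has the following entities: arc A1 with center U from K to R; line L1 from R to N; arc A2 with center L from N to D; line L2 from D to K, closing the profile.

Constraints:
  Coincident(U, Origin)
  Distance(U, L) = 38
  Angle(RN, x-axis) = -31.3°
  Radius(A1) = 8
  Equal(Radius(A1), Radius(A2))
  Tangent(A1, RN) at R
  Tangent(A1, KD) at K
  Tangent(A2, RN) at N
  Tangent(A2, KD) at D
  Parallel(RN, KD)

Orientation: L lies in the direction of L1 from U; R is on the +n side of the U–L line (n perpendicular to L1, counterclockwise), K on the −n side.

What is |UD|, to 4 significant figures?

38.83

The slot axis is L1's direction at -31.3°, so u = (cos -31.3°, sin -31.3°) = (0.8545, -0.5195) and n = (−sin -31.3°, cos -31.3°) = (0.5195, 0.8545). U is at the origin and L lies 38.0 along u from U, so L = 38.0·u = (32.47, -19.74). Tangency of A1 to both parallel lines with radius 8.0 puts R and K at U ± 8.0·n: R = (4.156, 6.836), K = (-4.156, -6.836). Equal radii place N and D the same way about L: N = L + 8.0·n = (36.63, -12.91), D = L − 8.0·n = (28.31, -26.58). Then |UD| = |D − U| = 38.83.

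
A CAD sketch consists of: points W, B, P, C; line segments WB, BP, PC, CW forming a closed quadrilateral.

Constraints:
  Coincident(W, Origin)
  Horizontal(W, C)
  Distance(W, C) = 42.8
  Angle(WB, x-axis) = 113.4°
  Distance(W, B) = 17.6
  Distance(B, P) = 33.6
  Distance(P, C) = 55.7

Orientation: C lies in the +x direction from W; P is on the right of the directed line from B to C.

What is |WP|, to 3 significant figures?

20.1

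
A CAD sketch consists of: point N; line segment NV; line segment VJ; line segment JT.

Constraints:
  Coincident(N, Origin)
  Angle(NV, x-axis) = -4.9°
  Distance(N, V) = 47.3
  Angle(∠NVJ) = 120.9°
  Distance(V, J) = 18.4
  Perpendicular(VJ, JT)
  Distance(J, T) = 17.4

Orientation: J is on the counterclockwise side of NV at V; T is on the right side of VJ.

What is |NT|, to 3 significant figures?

72.0

∠NVJ = 120.9°, so VJ runs at -4.9° + (180° − 120.9°) = 54.2° from the x-axis; with |VJ| = 18.4, J = V + 18.4·(cos 54.2°, sin 54.2°) = (57.9, 10.9). VJ ⟂ JT; with |JT| = 17.4 on the right of VJ, T = J + 17.4·(0.811, -0.585) = (72.0, 0.705). Then |NT| = |T − N| = 72.0.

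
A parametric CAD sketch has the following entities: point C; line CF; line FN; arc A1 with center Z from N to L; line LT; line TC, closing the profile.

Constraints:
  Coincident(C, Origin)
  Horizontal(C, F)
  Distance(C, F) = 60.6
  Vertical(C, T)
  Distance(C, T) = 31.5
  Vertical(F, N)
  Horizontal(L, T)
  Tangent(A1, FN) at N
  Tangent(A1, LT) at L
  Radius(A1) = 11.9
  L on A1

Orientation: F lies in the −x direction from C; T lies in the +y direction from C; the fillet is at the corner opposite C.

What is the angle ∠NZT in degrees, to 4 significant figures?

166.3°

C is at the origin; CF is horizontal with |CF| = 60.6 and F on the −x side, so F = (-60.60, 0.000). C and T share the same x with |CT| = 31.5 and T on the +y side, so T = (0.000, 31.50). The virtual corner opposite C is at (-60.60, 31.50). A1 meets FN tangentially, so ZN is at right angles to FN and the tangent condition forces ZL to be normal to LT, with radius 11.9, so the center Z sits 11.9 in from both sides at Z = (-48.70, 19.60). That places the tangent points at N = (-60.60, 19.60) on FN and L = (-48.70, 31.50) on LT. Then cos ∠NZT = ZN·ZT / (|ZN||ZT|), giving 166.3°.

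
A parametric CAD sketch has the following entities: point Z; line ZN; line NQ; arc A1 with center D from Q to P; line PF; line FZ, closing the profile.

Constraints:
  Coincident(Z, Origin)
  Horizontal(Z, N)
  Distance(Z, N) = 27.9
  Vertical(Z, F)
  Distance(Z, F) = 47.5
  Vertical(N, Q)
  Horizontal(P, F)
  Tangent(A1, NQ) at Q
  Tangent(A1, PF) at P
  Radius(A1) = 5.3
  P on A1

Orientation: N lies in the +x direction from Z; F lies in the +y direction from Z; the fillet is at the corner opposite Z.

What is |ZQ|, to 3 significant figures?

50.6

Z is at the origin; ZN is horizontal with |ZN| = 27.9 and N on the +x side, so N = (27.9, 0.00). ZF is vertical with |ZF| = 47.5 and F on the +y side, so F = (0.00, 47.5). The virtual corner opposite Z is at (27.9, 47.5). Tangency of A1 to NQ means the radius DQ is perpendicular to NQ and tangency of A1 to PF means the radius DP is perpendicular to PF, with radius 5.3, so the center D sits 5.3 in from both sides at D = (22.6, 42.2). That places the tangent points at Q = (27.9, 42.2) on NQ and P = (22.6, 47.5) on PF. Then |ZQ| = |Q − Z| = 50.6.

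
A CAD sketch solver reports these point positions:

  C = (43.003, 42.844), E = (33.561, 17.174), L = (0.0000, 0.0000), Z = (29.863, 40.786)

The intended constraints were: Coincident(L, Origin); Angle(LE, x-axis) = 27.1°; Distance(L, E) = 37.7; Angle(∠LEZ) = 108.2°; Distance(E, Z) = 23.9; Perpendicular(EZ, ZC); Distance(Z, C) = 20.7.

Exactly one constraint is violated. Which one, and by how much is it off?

Distance(Z, C) = 20.7 — off by 7.40.

L = (0.00, 0.00) ✓; LE at 27.10° ✓; |LE| = 37.70 ✓; ∠LEZ = 108.2° ✓; |EZ| = 23.90 ✓; ∠(EZ, ZC) = 90.00° ✓; |ZC| = 13.30 ✗.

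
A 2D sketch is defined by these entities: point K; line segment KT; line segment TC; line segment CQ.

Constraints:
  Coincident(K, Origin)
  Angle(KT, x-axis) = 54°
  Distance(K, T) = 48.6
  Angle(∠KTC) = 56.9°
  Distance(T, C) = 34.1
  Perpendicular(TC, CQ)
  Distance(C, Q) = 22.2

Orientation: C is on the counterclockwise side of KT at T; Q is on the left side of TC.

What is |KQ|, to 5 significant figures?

19.997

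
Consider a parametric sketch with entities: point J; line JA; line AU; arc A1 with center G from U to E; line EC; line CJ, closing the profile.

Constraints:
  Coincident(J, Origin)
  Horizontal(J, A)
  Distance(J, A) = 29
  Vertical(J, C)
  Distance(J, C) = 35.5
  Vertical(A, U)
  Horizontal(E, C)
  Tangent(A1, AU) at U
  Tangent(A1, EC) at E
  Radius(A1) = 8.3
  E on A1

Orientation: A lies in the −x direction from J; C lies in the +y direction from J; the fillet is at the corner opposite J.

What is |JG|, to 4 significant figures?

34.18

JC is vertical with |JC| = 35.5 and C on the +y side, so C = (0.000, 35.50). The virtual corner opposite J is at (-29.00, 35.50). A1 meets AU tangentially, so GU is at right angles to AU and tangency of A1 to EC means the radius GE is perpendicular to EC, with radius 8.3, so the center G sits 8.3 in from both sides at G = (-20.70, 27.20). Then |JG| = |G − J| = 34.18.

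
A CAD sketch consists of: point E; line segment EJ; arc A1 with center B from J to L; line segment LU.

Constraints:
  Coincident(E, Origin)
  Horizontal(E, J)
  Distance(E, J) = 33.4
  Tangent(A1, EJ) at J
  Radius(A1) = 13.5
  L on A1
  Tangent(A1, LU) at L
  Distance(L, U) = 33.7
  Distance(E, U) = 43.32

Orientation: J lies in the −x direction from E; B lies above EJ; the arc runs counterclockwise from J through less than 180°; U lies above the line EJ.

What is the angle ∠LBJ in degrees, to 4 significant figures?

73.41°

E is at the origin; E and J share the same y with |EJ| = 33.4 and J on the −x side, so J = (-33.40, 0.000). Tangency of A1 to EJ means the radius BJ is perpendicular to EJ, so B = J + (0, 13.5) = (-33.40, 13.50). Since BL ⟂ LU (tangency), |BU| = √(13.5² + 33.7²) = 36.30 regardless of where L sits on A1. So U lies on both circle(E, 43.32) and circle(B, 36.30); the above-EJ intersection is U = (-10.84, 41.94). L is the foot of the tangent from U: L = (-20.46, 9.645).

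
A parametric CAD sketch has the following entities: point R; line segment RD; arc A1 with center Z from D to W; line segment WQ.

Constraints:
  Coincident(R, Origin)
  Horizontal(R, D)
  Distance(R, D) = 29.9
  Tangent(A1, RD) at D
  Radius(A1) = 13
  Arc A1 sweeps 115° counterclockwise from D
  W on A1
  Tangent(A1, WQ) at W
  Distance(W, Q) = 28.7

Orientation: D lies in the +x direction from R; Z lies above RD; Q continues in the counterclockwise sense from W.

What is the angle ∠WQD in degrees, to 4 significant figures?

24.55°

R is at the origin; R and D share the same y with |RD| = 29.9 and D on the +x side, so D = (29.90, 0.000). Tangency of A1 to RD means the radius ZD is perpendicular to RD, so Z = D + (0, 13) = (29.90, 13.00). On A1, D sits at bearing -90° from Z; a 115° counterclockwise sweep puts W at bearing 25°, so W = Z + 13.0·(cos 25°, sin 25°) = (41.68, 18.49). Tangency of A1 to WQ means the radius ZW is perpendicular to WQ, so WQ runs along (−sin 25°, cos 25°); with |WQ| = 28.7, Q = (29.55, 44.51). Then cos ∠WQD = QW·QD / (|QW||QD|), giving 24.55°.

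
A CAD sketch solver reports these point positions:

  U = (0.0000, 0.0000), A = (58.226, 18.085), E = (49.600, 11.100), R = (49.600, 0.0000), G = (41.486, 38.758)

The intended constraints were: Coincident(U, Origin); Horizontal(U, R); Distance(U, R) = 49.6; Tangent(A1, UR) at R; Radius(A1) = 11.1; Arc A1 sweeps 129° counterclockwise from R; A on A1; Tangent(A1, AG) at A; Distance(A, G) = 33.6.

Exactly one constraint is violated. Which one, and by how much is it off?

Distance(A, G) = 33.6 — off by 7.00.

U = (0.00, 0.00) ✓; U.y = 0.00, R.y = 0.00 ✓; |UR| = 49.60 ✓; ∠(ER, RU) = 90.00° ✓; |ER| = 11.10 ✓; bearing(E→A) − bearing(E→R) = 129.0° ✓; |EA| = 11.10 ✓; ∠(EA, AG) = 90.00° ✓; |AG| = 26.60 ✗.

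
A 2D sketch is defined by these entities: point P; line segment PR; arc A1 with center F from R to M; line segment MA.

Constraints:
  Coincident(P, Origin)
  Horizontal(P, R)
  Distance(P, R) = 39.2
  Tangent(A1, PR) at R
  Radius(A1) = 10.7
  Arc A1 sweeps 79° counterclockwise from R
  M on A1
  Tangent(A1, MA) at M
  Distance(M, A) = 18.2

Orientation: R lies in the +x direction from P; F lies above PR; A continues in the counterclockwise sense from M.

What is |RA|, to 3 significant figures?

30.0

On A1, R sits at bearing -90° from F; a 79° counterclockwise sweep puts M at bearing -11°, so M = F + 10.7·(cos -11°, sin -11°) = (49.7, 8.66). A1 meets MA tangentially, so FM is at right angles to MA, so MA runs along (−sin -11°, cos -11°); with |MA| = 18.2, A = (53.2, 26.5). Then |RA| = |A − R| = 30.0.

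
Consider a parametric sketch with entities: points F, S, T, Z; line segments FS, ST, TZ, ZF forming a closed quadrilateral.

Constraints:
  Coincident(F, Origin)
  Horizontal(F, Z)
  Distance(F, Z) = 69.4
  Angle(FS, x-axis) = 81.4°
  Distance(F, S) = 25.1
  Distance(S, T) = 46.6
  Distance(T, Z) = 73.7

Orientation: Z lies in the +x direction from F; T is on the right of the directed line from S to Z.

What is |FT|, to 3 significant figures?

21.6

Checks: |ST| = 46.60 ✓; |TZ| = 73.70 ✓.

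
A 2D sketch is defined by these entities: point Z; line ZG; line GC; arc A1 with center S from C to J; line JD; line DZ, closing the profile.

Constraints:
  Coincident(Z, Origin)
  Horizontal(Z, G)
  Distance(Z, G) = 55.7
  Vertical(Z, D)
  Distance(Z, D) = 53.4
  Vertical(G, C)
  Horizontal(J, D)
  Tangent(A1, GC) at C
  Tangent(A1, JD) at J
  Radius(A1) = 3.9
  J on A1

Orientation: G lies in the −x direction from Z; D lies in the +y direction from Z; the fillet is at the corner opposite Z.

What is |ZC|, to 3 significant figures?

74.5

Z is at the origin; ZG is horizontal with |ZG| = 55.7 and G on the −x side, so G = (-55.7, 0.00). ZD is vertical with |ZD| = 53.4 and D on the +y side, so D = (0.00, 53.4). The virtual corner opposite Z is at (-55.7, 53.4). The tangent condition forces SC to be normal to GC and the tangent condition forces SJ to be normal to JD, with radius 3.9, so the center S sits 3.9 in from both sides at S = (-51.8, 49.5). That places the tangent points at C = (-55.7, 49.5) on GC and J = (-51.8, 53.4) on JD. Then |ZC| = |C − Z| = 74.5.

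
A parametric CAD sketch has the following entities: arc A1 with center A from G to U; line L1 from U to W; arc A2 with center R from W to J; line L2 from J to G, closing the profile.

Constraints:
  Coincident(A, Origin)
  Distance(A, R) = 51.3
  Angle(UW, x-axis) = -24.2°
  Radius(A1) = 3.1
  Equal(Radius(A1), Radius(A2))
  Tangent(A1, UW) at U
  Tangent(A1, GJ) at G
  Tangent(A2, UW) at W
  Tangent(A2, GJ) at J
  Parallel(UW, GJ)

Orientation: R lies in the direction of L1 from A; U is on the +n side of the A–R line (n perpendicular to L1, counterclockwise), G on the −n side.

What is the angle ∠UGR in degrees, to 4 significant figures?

86.54°

The slot axis is L1's direction at -24.2°, so u = (cos -24.2°, sin -24.2°) = (0.9121, -0.4099) and n = (−sin -24.2°, cos -24.2°) = (0.4099, 0.9121). A is at the origin and R lies 51.3 along u from A, so R = 51.3·u = (46.79, -21.03). Tangency of A1 to both parallel lines with radius 3.1 puts U and G at A ± 3.1·n: U = (1.271, 2.828), G = (-1.271, -2.828). Then cos ∠UGR = GU·GR / (|GU||GR|), giving 86.54°.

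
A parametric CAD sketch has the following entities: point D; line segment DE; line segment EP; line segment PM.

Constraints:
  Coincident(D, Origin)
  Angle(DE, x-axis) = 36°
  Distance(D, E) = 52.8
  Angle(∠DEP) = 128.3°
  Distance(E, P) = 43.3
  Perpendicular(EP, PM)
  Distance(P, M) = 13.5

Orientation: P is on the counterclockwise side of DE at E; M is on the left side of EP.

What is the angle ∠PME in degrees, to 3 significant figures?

72.7°

D is at the origin; DE runs at 36.0° with length 52.8, so E = 52.8·(cos 36.0°, sin 36.0°) = (42.7, 31.0). ∠DEP = 128.3°, so EP runs at 36.0° + (180° − 128.3°) = 87.7° from the x-axis; with |EP| = 43.3, P = E + 43.3·(cos 87.7°, sin 87.7°) = (44.5, 74.3). EP ⟂ PM; with |PM| = 13.5 on the left of EP, M = P + 13.5·(-0.999, 0.0401) = (31.0, 74.8). Then cos ∠PME = MP·ME / (|MP||ME|), giving 72.7°.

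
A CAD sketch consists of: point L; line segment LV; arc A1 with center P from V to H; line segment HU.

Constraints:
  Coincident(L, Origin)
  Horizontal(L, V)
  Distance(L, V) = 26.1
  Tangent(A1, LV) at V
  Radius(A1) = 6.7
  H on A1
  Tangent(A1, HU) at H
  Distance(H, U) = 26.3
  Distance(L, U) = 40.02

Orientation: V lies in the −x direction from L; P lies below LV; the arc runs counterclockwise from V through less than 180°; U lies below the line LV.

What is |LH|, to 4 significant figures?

33.58

L is at the origin; L and V share the same y with |LV| = 26.1 and V on the −x side, so V = (-26.10, 0.000). Since A1 is tangent to LV there, PV ⟂ LV, so P = V + (0, -6.7) = (-26.10, -6.700). Since PH ⟂ HU (tangency), |PU| = √(6.7² + 26.3²) = 27.14 regardless of where H sits on A1. So U lies on both circle(L, 40.02) and circle(P, 27.14); the below-LV intersection is U = (-21.88, -33.51). H is the foot of the tangent from U: H = (-32.26, -9.344).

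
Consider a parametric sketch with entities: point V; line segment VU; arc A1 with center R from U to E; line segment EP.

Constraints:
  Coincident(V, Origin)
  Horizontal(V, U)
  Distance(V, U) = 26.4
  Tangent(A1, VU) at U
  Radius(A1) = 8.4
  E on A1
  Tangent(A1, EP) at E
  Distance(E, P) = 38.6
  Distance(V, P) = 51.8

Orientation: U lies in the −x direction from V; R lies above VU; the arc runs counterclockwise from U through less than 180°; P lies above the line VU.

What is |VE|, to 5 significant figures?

20.134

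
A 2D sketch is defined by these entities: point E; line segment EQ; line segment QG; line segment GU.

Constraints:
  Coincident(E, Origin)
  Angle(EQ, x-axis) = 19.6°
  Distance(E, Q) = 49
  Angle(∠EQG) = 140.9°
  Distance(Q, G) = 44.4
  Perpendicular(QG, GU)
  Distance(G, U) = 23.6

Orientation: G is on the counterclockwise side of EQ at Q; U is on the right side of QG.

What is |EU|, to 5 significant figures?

98.816

∠EQG = 140.9°, so QG runs at 19.6° + (180° − 140.9°) = 58.700° from the x-axis; with |QG| = 44.4, G = Q + 44.4·(cos 58.700°, sin 58.700°) = (69.227, 54.375). QG is perpendicular to GU; with |GU| = 23.6 on the right of QG, U = G + 23.6·(0.85446, -0.51952) = (89.393, 42.114). Then |EU| = |U − E| = 98.816.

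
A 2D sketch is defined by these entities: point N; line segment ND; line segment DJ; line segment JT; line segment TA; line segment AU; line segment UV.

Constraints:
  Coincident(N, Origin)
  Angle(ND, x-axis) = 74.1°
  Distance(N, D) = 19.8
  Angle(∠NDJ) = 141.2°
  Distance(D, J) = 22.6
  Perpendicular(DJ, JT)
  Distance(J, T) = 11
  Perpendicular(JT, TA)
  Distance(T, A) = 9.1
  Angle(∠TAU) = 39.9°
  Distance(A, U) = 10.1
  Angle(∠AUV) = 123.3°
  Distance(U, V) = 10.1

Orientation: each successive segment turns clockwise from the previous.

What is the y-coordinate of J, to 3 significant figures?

32.1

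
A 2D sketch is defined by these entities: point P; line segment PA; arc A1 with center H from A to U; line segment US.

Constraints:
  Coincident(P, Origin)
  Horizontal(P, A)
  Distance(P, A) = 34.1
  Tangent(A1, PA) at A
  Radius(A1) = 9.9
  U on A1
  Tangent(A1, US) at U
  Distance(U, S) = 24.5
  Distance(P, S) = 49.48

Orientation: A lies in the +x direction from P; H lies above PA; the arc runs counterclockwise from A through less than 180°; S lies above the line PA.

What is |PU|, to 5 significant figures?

45.352

Checks: |HU| = 9.900 ✓; ∠(HU, US) = 90.00° ✓; |US| = 24.50 ✓; |PS| = 49.48 ✓.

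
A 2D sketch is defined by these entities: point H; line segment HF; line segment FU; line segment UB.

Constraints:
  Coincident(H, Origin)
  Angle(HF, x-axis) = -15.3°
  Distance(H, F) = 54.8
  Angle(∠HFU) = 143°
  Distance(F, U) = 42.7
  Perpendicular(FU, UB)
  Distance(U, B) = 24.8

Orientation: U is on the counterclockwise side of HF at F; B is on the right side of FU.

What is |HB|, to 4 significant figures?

104.0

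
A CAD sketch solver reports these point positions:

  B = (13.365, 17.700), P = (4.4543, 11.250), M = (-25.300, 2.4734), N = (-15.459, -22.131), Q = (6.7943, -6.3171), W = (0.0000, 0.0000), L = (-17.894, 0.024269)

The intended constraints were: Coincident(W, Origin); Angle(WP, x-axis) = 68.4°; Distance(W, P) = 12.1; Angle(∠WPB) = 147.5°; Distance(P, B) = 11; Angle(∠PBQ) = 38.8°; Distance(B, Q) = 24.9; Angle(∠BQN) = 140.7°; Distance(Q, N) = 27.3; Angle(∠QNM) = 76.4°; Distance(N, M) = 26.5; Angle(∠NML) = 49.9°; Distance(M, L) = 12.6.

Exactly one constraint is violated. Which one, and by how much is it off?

Distance(M, L) = 12.6 — off by 4.80.

W = (0.00, 0.00) ✓; WP at 68.40° ✓; |WP| = 12.10 ✓; ∠WPB = 147.5° ✓; |PB| = 11.00 ✓; ∠PBQ = 38.80° ✓; |BQ| = 24.90 ✓; ∠BQN = 140.7° ✓; |QN| = 27.30 ✓; ∠QNM = 76.40° ✓; |NM| = 26.50 ✓; ∠NML = 49.90° ✓; |ML| = 7.800 ✗.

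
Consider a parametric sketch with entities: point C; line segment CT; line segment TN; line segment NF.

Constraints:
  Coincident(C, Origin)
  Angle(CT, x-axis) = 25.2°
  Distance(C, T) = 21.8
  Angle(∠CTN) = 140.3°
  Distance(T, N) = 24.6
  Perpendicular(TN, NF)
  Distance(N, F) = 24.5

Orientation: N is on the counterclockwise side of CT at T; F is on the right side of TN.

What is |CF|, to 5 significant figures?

56.464

C is at the origin; CT runs at 25.2° with length 21.8, so T = 21.8·(cos 25.2°, sin 25.2°) = (19.725, 9.2820). ∠CTN = 140.3°, so TN runs at 25.2° + (180° − 140.3°) = 64.900° from the x-axis; with |TN| = 24.6, N = T + 24.6·(cos 64.900°, sin 64.900°) = (30.161, 31.559). The perpendicularity gives NF at right angles to TN; with |NF| = 24.5 on the right of TN, F = N + 24.5·(0.90557, -0.42420) = (52.347, 21.166). Then |CF| = |F − C| = 56.464.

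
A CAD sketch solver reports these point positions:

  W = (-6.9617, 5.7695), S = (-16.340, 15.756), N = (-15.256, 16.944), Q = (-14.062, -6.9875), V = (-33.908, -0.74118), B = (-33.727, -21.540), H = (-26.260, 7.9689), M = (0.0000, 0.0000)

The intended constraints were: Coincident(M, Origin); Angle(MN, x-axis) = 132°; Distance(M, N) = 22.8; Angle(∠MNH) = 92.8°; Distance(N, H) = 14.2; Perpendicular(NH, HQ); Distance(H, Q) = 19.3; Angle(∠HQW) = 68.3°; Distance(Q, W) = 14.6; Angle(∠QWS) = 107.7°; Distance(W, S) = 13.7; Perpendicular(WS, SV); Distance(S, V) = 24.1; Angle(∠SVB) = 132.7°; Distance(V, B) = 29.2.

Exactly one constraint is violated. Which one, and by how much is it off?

Distance(V, B) = 29.2 — off by 8.40.

M = (0.00, 0.00) ✓; MN at 132.0° ✓; |MN| = 22.80 ✓; ∠MNH = 92.80° ✓; |NH| = 14.20 ✓; ∠(NH, HQ) = 90.00° ✓; |HQ| = 19.30 ✓; ∠HQW = 68.30° ✓; |QW| = 14.60 ✓; ∠QWS = 107.7° ✓; |WS| = 13.70 ✓; ∠(WS, SV) = 90.00° ✓; |SV| = 24.10 ✓; ∠SVB = 132.7° ✓; |VB| = 20.80 ✗.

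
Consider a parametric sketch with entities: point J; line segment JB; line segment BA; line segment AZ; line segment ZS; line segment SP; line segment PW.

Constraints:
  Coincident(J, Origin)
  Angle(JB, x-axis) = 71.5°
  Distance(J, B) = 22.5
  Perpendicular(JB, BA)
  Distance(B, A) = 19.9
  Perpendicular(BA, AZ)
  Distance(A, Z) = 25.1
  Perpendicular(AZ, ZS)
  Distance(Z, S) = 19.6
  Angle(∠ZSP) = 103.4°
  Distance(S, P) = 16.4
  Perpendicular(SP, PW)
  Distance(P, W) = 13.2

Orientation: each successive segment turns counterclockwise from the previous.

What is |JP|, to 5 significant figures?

13.805

J is at the origin; JB runs at 71.5° with length 22.5, so B = (7.1394, 21.337). JB ⟂ BA, so BA runs at 161.50°; with |BA| = 19.9, A = (-11.732, 27.652). BA is perpendicular to AZ, so AZ runs at -108.50°; with |AZ| = 25.1, Z = (-19.697, 3.8487). AZ is perpendicular to ZS, so ZS runs at -18.500°; with |ZS| = 19.6, S = (-1.1095, -2.3705). ∠ZSP = 103.4° gives SP at 58.100° from the x-axis; with |SP| = 16.4, P = (7.5569, 11.553). Then |JP| = |P − J| = 13.805.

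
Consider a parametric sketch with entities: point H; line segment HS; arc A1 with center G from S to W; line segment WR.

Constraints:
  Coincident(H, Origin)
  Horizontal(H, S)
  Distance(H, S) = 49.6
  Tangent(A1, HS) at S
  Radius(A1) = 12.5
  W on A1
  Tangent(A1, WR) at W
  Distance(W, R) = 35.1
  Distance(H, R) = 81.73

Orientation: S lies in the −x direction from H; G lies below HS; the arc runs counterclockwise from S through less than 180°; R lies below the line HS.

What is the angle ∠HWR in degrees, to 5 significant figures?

110.14°

Checks: |GS| = 12.50 ✓; |GW| = 12.50 ✓; ∠(GW, WR) = 90.00° ✓; |WR| = 35.10 ✓; |HR| = 81.73 ✓.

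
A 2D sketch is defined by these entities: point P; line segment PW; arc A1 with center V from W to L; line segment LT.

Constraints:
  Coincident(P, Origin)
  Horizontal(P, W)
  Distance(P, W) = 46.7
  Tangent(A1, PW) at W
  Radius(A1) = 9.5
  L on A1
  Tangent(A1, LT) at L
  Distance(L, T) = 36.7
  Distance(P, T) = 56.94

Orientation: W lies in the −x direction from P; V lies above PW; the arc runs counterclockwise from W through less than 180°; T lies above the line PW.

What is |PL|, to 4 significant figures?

38.25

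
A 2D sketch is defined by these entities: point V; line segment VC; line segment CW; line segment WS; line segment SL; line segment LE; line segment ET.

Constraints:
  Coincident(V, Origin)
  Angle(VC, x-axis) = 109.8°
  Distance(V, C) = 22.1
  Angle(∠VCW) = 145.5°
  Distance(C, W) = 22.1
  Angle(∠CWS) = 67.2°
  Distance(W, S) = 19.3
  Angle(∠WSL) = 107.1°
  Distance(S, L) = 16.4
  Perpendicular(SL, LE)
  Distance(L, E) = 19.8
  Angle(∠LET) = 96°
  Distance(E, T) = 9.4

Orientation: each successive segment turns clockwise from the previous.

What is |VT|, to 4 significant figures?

32.20

V is at the origin; VC runs at 109.8° with length 22.1, so C = (-7.486, 20.79). ∠VCW = 145.5° gives CW at 75.30° from the x-axis; with |CW| = 22.1, W = (-1.878, 42.17). ∠CWS = 67.2° gives WS at -37.50° from the x-axis; with |WS| = 19.3, S = (13.43, 30.42). ∠WSL = 107.1° gives SL at -110.4° from the x-axis; with |SL| = 16.4, L = (7.717, 15.05). The perpendicularity gives LE at right angles to SL, so LE runs at 159.6°; with |LE| = 19.8, E = (-10.84, 21.95). ∠LET = 96.0° gives ET at 75.60° from the x-axis; with |ET| = 9.4, T = (-8.503, 31.06). Then |VT| = |T − V| = 32.20.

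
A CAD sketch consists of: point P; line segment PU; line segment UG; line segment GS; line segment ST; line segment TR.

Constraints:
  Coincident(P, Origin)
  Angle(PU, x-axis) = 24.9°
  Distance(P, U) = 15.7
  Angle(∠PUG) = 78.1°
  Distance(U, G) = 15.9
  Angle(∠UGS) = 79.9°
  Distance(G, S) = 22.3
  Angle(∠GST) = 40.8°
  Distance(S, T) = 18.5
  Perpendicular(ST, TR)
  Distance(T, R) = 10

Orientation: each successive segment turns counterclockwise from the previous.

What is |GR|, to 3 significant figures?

4.85

∠GST = 40.8° gives ST at 6.10° from the x-axis; with |ST| = 18.5, T = (7.87, 5.03). ST ⟂ TR, so TR runs at 96.1°; with |TR| = 10.0, R = (6.81, 15.0). Then |GR| = |R − G| = 4.85.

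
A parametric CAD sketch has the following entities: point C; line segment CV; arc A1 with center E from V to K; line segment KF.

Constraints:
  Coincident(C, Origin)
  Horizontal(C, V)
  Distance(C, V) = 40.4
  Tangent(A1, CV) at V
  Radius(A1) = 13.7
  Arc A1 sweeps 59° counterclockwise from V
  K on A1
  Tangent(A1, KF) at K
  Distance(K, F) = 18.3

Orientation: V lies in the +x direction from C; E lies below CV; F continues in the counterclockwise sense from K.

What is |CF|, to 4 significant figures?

29.47

On A1, V sits at bearing 90° from E; a 59° counterclockwise sweep puts K at bearing 149°, so K = E + 13.7·(cos 149°, sin 149°) = (28.66, -6.644). Since A1 is tangent to KF there, EK ⟂ KF, so KF runs along (−sin 149°, cos 149°); with |KF| = 18.3, F = (19.23, -22.33). Then |CF| = |F − C| = 29.47.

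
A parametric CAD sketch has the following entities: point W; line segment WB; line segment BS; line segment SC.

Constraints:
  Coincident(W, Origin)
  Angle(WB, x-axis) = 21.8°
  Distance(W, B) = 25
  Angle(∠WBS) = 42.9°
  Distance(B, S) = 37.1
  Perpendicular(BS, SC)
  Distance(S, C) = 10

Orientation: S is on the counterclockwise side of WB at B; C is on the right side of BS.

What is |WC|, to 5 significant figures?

32.907

∠WBS = 42.9°, so BS runs at 21.8° + (180° − 42.9°) = 158.90° from the x-axis; with |BS| = 37.1, S = B + 37.1·(cos 158.90°, sin 158.90°) = (-11.400, 22.640). BS ⟂ SC; with |SC| = 10.0 on the right of BS, C = S + 10.0·(0.36000, 0.93295) = (-7.8005, 31.970). Then |WC| = |C − W| = 32.907.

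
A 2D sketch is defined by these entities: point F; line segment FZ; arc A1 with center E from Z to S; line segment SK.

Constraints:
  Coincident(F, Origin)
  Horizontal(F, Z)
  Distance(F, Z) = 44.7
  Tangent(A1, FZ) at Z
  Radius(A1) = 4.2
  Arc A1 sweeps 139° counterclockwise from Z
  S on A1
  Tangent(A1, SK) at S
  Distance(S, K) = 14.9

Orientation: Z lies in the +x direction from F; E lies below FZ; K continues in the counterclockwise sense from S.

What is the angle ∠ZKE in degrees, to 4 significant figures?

6.915°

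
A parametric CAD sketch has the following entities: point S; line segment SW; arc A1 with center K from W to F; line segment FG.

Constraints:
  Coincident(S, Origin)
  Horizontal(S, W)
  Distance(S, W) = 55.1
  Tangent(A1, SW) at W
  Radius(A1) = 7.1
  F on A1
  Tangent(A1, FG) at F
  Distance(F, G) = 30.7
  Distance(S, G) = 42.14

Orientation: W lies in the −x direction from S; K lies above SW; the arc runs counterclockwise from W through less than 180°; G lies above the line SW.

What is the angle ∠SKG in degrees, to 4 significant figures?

48.86°

Checks: |KF| = 7.100 ✓; ∠(KF, FG) = 90.00° ✓; |FG| = 30.70 ✓; |SG| = 42.14 ✓.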